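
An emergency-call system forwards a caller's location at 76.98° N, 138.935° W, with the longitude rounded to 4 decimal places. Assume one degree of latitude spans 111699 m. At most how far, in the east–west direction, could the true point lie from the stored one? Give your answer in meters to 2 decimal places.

Rounding to 4 decimal places leaves the longitude within ±5e-05° of the true value.
One degree of longitude at 76.98° is 111699 × cos 76.98° ≈ 111699 × 0.2253 = 25164.8 m.
East–west error: 5e-05° × 25164.8 m/° ≈ 1.25824 m.

1.26 meters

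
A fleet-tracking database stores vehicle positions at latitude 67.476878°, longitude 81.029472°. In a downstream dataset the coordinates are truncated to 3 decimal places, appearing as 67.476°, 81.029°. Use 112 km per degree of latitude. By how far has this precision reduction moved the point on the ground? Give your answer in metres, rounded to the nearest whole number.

100 metres

The latitude changed by +0.000878° and the longitude by +0.000472°.
N–S: 0.000878° × 112000 m/° = 98.336 m.
East–west at this latitude: 0.000472° × 112000 × cos 67.476° ≈ 0.000472 × 42903.9 = 20.2506 m.
Distance: √(98.336² + 20.2506²) ≈ 100.399 m.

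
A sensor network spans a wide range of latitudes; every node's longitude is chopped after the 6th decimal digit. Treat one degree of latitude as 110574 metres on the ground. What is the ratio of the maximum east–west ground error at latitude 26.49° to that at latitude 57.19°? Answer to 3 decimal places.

Truncating at 6 decimal places can drop up to a full unit in the last place, so the longitude may be off by as much as 1e-06°.
Error at 26.49° = 1e-06° × 110574 × cos 26.49° ≈ 0.11057 × 0.8950 = 0.098965 m.
Error at 57.19° = 1e-06° × 110574 × cos 57.19° ≈ 0.11057 × 0.5419 = 0.059915 m.
Ratio: 0.098965 / 0.059915 = cos 26.49° / cos 57.19° ≈ 1.6518.

1.652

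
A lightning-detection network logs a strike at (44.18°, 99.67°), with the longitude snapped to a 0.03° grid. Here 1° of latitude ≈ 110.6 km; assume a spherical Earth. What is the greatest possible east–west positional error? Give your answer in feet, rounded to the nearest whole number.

3903 feet

With a 0.03° grid the true value lies within half a step, ±0.03°/2 = ±0.015°, of the stored one.
At latitude 44.18° a degree of longitude spans 110600 m × cos 44.18° = 110600 × 0.7172 ≈ 79317.2 m.
So at most 0.015° × 79317.2 ≈ 1189.76 m east–west.
Converting: 1189.76 m × 3.2808 ft/m ≈ 3903.4 ft.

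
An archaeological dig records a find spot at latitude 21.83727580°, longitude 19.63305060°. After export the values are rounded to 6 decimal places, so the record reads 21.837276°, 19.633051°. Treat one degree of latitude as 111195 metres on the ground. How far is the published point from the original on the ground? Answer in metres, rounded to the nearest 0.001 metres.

0.047 metres

The latitude changed by -0.00000020° and the longitude by -0.00000040°.
N–S: -0.00000020° × 111195 m/° = -0.022239 m.
E–W at 21.8373°: -0.00000040° × 111195 × cos 21.8373° = -0.00000040 × 111195 × 0.9282 ≈ -0.0412864 m.
Combined displacement = (0.022239² + 0.0412864²)^½ ≈ 0.046895 m.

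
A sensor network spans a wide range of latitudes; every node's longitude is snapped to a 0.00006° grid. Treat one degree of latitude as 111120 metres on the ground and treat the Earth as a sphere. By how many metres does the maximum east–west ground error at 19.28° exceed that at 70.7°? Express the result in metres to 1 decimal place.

2.0 metres

With a 0.00006° grid the true value lies within half a step, ±0.00006°/2 = ±3e-05°, of the stored one.
At 19.28°: 3e-05° × 111120 × cos 19.28° = 3e-05 × 111120 × 0.9439 ≈ 3.1466 m.
Error at 70.7° = 3e-05° × 111120 × cos 70.7° ≈ 3.3336 × 0.3305 = 1.1018 m.
Difference: 3.1466 − 1.1018 = 2.0448 m.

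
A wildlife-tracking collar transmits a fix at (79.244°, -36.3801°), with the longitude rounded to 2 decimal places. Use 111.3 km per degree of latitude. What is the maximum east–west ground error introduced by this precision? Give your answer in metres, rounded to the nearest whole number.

104 metres

Rounding to 2 decimal places leaves the longitude within ±0.005° of the true value.
Parallels shrink by cos φ, so at 79.244° a degree of longitude is 111300 × 0.1866 ≈ 20771.6 m.
So at most 0.005° × 20771.6 ≈ 103.858 m east–west.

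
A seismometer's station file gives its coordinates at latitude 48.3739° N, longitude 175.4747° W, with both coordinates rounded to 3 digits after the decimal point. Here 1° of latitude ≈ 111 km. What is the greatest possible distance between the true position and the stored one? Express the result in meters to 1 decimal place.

66.6 meters

Rounding to 3 decimal places leaves each coordinate within ±0.0005° of the true value.
Latitude error → 0.0005 × 111000 = 55.5 m along the meridian.
E–W at 48.3739°: 0.0005° × 111000 × cos 48.3739° = 0.0005 × 111000 × 0.6643 ≈ 36.8668 m.
Worst case both components are at the extreme and orthogonal: √(55.5² + 36.8668²) ≈ 66.6289 m.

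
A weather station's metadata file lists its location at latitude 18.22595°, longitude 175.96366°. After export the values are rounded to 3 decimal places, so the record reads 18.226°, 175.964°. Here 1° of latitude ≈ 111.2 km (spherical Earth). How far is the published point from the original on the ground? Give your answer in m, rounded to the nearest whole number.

Δlat = 18.22595 − 18.226 = -0.00005°; Δlon = 175.96366 − 175.964 = -0.00034°.
North–south shift: -0.00005 × 111200 = -5.56 m.
E–W at 18.226°: -0.00034° × 111200 × cos 18.226° = -0.00034 × 111200 × 0.9498 ≈ -35.9112 m.
Distance: √(5.56² + 35.9112²) ≈ 36.339 m.

36 m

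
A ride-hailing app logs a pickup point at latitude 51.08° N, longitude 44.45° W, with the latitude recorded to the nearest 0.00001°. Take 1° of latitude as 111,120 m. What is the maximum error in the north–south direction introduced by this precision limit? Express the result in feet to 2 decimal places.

1.82 feet

Rounding to 5 decimal places leaves the latitude within ±5e-06° of the true value.
Along the meridian that is 5e-06° × 111120 m/° = 0.5556 m.
In feet: 0.5556 m ÷ 0.3048 ≈ 1.8228 ft.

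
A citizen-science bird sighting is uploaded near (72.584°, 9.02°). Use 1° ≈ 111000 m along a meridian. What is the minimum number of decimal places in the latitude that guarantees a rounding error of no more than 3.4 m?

5 decimal places

One degree of latitude covers 111000 m.
Rounding to N decimal places gives at most 0.5 × 10⁻ᴺ degrees of error, i.e. 0.5 × 10⁻ᴺ × 111000 m.
Setting 55500 × 10⁻ᴺ ≤ 3.4 gives 10ᴺ ≥ 1.632e+04, i.e. N ≥ 4.21.
At 4 places the error can reach 5.55 m, but 5 places keeps it to 0.555 m.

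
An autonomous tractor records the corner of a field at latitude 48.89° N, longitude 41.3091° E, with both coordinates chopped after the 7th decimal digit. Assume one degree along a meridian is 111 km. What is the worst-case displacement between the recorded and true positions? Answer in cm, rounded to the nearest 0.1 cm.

Truncating at 7 decimal places can drop up to a full unit in the last place, so each coordinate may be off by as much as 1e-07°.
Latitude error → 1e-07 × 111000 = 0.0111 m along the meridian.
East–west component at 48.89°: 1e-07° × 111000 × cos 48.89° ≈ 1e-07 × 72983.3 ≈ 0.00729833 m.
Worst case both components are at the extreme and orthogonal: √(0.0111² + 0.00729833²) ≈ 0.0132844 m.
That is 0.0132844 m = 1.3284 cm.

1.3 cm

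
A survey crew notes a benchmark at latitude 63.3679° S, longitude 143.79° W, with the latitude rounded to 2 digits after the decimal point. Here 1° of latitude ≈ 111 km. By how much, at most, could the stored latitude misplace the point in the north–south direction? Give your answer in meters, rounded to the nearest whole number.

555 meters

Rounding to 2 decimal places leaves the latitude within ±0.005° of the true value.
Along the meridian that is 0.005° × 111000 m/° = 555 m.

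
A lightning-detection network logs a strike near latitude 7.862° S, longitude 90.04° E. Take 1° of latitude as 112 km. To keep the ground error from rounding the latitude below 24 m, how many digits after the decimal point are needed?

One degree of latitude covers 112000 m.
N decimal places → at most half a unit in the last place, 0.5 × 10⁻ᴺ° = 112000/2 × 10⁻ᴺ m.
Need 0.5 × 112000 × 10⁻ᴺ ≤ 24 → 10⁻ᴺ ≤ 4.286e-04, so N ≥ 3.37.
N = 3 would give 56 m (too coarse); N = 4 gives 5.6 m ≤ 24 m.

4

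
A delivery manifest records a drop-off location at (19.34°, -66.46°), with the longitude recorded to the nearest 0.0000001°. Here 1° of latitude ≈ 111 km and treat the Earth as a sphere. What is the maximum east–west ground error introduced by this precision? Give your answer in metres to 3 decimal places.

Rounding to 7 decimal places leaves the longitude within ±5e-08° of the true value.
One degree of longitude at 19.34° is 111000 × cos 19.34° ≈ 111000 × 0.9436 = 104736 m.
So at most 5e-08° × 104736 ≈ 0.00523681 m east–west.

0.005 metres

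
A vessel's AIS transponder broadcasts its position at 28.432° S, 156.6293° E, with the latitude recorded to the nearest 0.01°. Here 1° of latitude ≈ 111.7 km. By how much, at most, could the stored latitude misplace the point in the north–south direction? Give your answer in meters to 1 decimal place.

558.5 meters

Rounding to 2 decimal places leaves the latitude within ±0.005° of the true value.
So the N–S error is at most 0.005 × 111700 = 558.5 m.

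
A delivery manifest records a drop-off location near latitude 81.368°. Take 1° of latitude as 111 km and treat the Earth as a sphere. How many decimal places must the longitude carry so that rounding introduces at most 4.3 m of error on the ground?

At 81.368° one degree of longitude covers 111000 × cos 81.368° ≈ 111000 × 0.1501 ≈ 16659.7 m.
N decimal places → at most half a unit in the last place, 0.5 × 10⁻ᴺ° = 16659.7/2 × 10⁻ᴺ m.
Need 0.5 × 16659.7 × 10⁻ᴺ ≤ 4.3 → 10⁻ᴺ ≤ 5.162e-04, so N ≥ 3.29.
So 4 decimal places suffice (0.833 m); 3 would allow up to 8.33 m.

4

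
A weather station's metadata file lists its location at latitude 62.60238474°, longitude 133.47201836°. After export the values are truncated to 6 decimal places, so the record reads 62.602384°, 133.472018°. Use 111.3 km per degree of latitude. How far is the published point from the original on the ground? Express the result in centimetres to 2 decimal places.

The latitude changed by +0.00000074° and the longitude by +0.00000036°.
N–S: 0.00000074° × 111300 m/° = 0.082362 m.
East–west at this latitude: 0.00000036° × 111300 × cos 62.6024° ≈ 0.00000036 × 51216.1 = 0.0184378 m.
Hypotenuse of the two orthogonal shifts: √(0.082362² + 0.0184378²) = 0.0844005 m.
That is 0.0844005 m = 8.4401 cm.

8.44 centimetres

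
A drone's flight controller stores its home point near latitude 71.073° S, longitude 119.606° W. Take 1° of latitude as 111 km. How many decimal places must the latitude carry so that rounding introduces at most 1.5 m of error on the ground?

5 decimal places

One degree of latitude covers 111000 m.
Rounding to N decimal places gives at most 0.5 × 10⁻ᴺ degrees of error, i.e. 0.5 × 10⁻ᴺ × 111000 m.
Setting 55500 × 10⁻ᴺ ≤ 1.5 gives 10ᴺ ≥ 3.7e+04, i.e. N ≥ 4.57.
N = 4 would give 5.55 m (too coarse); N = 5 gives 0.555 m ≤ 1.5 m.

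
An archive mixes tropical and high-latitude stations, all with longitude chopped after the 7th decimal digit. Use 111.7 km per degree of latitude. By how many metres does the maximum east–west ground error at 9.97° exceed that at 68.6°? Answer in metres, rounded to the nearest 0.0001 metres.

0.0069 metres

Truncating at 7 decimal places can drop up to a full unit in the last place, so the longitude may be off by as much as 1e-07°.
Error at 9.97° = 1e-07° × 111700 × cos 9.97° ≈ 0.01117 × 0.9849 = 0.011001 m.
Error at 68.6° = 1e-07° × 111700 × cos 68.6° ≈ 0.01117 × 0.3649 = 0.0040757 m.
So the lower-latitude error exceeds the higher by 0.011001 − 0.0040757 = 0.0069256 m.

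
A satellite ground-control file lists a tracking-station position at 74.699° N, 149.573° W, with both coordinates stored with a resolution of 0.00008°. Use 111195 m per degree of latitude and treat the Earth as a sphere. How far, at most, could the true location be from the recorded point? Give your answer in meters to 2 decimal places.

With a 0.00008° grid the true value lies within half a step, ±0.00008°/2 = ±4e-05°, of the stored one.
Latitude error → 4e-05 × 111195 = 4.4478 m along the meridian.
Longitude error → 4e-05 × 111195 × cos 74.699° = 4e-05 × 111195 × 0.2639 ≈ 1.17373 m.
Combining orthogonally: (4.4478² + 1.17373²)^½ ≈ 4.60006 m.

4.60 meters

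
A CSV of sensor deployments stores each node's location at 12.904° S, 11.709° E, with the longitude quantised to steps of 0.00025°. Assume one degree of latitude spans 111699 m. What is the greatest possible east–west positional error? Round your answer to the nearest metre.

With a 0.00025° grid the true value lies within half a step, ±0.00025°/2 = ±0.000125°, of the stored one.
Parallels shrink by cos φ, so at 12.904° a degree of longitude is 111699 × 0.9747 ≈ 108878 m.
So at most 0.000125° × 108878 ≈ 13.6098 m east–west.

14 metres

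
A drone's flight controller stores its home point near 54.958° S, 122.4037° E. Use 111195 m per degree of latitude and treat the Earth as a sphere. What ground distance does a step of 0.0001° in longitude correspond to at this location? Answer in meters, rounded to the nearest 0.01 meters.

6.38 meters

0.0001° of longitude at 54.958° is 0.0001 × 111195 × cos 54.958° ≈ 0.0001 × 63845.6 = 6.38456 m.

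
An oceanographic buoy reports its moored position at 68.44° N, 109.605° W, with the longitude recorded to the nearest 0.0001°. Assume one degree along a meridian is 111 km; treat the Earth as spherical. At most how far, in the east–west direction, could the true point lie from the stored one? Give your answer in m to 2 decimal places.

Rounding to 4 decimal places leaves the longitude within ±5e-05° of the true value.
At latitude 68.44° a degree of longitude spans 111000 m × cos 68.44° = 111000 × 0.3675 ≈ 40789.8 m.
So at most 5e-05° × 40789.8 ≈ 2.03949 m east–west.

2.04 m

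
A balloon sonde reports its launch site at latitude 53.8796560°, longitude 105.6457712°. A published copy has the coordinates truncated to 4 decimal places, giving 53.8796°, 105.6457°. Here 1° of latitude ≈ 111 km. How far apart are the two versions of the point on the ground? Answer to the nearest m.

8 m

Δlat = 53.8796560 − 53.8796 = +0.0000560°; Δlon = 105.6457712 − 105.6457 = +0.0000712°.
North–south shift: 0.0000560 × 111000 = 6.216 m.
E–W at 53.8796°: 0.0000712° × 111000 × cos 53.8796° = 0.0000712 × 111000 × 0.5895 ≈ 4.65881 m.
Distance: √(6.216² + 4.65881²) ≈ 7.76809 m.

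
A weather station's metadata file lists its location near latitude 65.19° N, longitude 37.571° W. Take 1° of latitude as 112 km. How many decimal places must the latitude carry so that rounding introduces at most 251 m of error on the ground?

One degree of latitude covers 112000 m.
N decimal places → at most half a unit in the last place, 0.5 × 10⁻ᴺ° = 112000/2 × 10⁻ᴺ m.
Setting 56000 × 10⁻ᴺ ≤ 251 gives 10ᴺ ≥ 223.1, i.e. N ≥ 2.35.
N = 2 would give 560 m (too coarse); N = 3 gives 56 m ≤ 251 m.

3 decimal places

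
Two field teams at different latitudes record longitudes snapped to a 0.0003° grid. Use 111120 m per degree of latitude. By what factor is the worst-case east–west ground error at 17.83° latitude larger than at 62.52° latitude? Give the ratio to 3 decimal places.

2.063

With a 0.0003° grid the true value lies within half a step, ±0.0003°/2 = ±0.00015°, of the stored one.
Error at 17.83° = 0.00015° × 111120 × cos 17.83° ≈ 16.668 × 0.9520 = 15.867 m.
Error at 62.52° = 0.00015° × 111120 × cos 62.52° ≈ 16.668 × 0.4614 = 7.6913 m.
Ratio: 15.867 / 7.6913 = cos 17.83° / cos 62.52° ≈ 2.0630.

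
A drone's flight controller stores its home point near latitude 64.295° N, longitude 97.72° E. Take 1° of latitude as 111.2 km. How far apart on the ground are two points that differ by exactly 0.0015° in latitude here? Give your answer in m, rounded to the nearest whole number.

Along a meridian 0.0015° is 0.0015 × 111200 = 166.8 m.

167 m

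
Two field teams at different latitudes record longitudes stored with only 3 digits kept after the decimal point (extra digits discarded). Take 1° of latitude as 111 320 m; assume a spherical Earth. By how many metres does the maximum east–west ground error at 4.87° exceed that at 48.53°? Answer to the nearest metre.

37 metres

Truncating at 3 decimal places can drop up to a full unit in the last place, so the longitude may be off by as much as 0.001°.
Error at 4.87° = 0.001° × 111320 × cos 4.87° ≈ 111.32 × 0.9964 = 110.92 m.
At 48.53°: 0.001° × 111320 × cos 48.53° = 0.001 × 111320 × 0.6622 ≈ 73.719 m.
So the lower-latitude error exceeds the higher by 110.92 − 73.719 = 37.199 m.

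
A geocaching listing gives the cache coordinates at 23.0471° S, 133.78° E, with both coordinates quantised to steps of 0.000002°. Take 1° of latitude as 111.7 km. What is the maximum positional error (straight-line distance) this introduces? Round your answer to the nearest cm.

15 cm

With a 0.000002° grid the true value lies within half a step, ±0.000002°/2 = ±1e-06°, of the stored one.
North–south component: 1e-06° × 111700 = 0.1117 m.
Longitude error → 1e-06 × 111700 × cos 23.0471° = 1e-06 × 111700 × 0.9202 ≈ 0.102784 m.
Combining orthogonally: (0.1117² + 0.102784²)^½ ≈ 0.151794 m.
That is 0.151794 m = 15.179 cm.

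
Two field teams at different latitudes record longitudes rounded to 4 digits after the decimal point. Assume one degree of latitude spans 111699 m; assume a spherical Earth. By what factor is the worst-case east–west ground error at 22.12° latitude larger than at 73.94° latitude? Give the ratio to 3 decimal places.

Rounding to 4 decimal places leaves the longitude within ±5e-05° of the true value.
At 22.12°: 5e-05° × 111699 × cos 22.12° = 5e-05 × 111699 × 0.9264 ≈ 5.1739 m.
Error at 73.94° = 5e-05° × 111699 × cos 73.94° ≈ 5.585 × 0.2766 = 1.545 m.
The ratio reduces to cos 22.12° / cos 73.94° = 0.9264/0.2766 ≈ 3.3487.

3.349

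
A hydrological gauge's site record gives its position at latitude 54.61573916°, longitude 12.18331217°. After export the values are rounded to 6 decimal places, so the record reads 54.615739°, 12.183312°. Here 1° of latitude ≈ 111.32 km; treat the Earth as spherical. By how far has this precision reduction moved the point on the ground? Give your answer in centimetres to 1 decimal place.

2.1 centimetres

Δlat = 54.61573916 − 54.615739 = +0.00000016°; Δlon = 12.18331217 − 12.183312 = +0.00000017°.
North–south shift: 0.00000016 × 111320 = 0.0178112 m.
E–W at 54.6157°: 0.00000017° × 111320 × cos 54.6157° = 0.00000017 × 111320 × 0.5791 ≈ 0.0109583 m.
Distance: √(0.0178112² + 0.0109583²) ≈ 0.0209123 m.
That is 0.0209123 m = 2.0912 cm.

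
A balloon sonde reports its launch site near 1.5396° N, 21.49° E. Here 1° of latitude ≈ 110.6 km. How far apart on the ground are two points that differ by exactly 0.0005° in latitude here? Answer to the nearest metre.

55 metres

0.0005° × 110600 m/° = 55.3 m.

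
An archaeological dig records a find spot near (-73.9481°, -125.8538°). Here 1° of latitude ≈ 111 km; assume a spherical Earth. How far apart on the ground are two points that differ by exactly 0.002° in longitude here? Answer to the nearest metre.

61 metres

At 73.9481° a degree of longitude is 111000 × cos 73.9481° ≈ 30692.4 m, so 0.002° corresponds to 61.3848 m.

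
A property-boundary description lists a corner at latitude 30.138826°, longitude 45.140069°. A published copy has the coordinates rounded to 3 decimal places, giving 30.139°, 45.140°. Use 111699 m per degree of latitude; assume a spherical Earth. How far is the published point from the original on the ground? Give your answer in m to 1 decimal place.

Δlat = 30.138826 − 30.139 = -0.000174°; Δlon = 45.140069 − 45.140 = +0.000069°.
N–S: -0.000174° × 111699 m/° = -19.4356 m.
East–west at this latitude: 0.000069° × 111699 × cos 30.139° ≈ 0.000069 × 96598.4 = 6.66529 m.
Distance: √(19.4356² + 6.66529²) ≈ 20.5468 m.

20.5 m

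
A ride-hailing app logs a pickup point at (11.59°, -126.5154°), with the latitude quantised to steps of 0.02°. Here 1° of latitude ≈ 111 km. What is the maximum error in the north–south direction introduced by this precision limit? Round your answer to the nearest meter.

With a 0.02° grid the true value lies within half a step, ±0.02°/2 = ±0.01°, of the stored one.
So the N–S error is at most 0.01 × 111000 = 1110 m.

1110 meters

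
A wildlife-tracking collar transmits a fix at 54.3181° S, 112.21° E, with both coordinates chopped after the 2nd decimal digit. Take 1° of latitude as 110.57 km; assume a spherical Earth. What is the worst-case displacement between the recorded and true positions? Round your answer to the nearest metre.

Truncating at 2 decimal places can drop up to a full unit in the last place, so each coordinate may be off by as much as 0.01°.
N–S: 0.01° × 110570 m/° = 1105.7 m.
Longitude error → 0.01 × 110570 × cos 54.3181° = 0.01 × 110570 × 0.5833 ≈ 644.938 m.
Combining orthogonally: (1105.7² + 644.938²)^½ ≈ 1280.05 m.

1280 metres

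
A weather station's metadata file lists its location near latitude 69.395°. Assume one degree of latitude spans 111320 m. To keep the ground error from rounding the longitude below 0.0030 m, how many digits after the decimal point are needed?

7

At 69.395° one degree of longitude covers 111320 × cos 69.395° ≈ 111320 × 0.3519 ≈ 39176.1 m.
With N decimal places the half-ulp bound is 0.5·10⁻ᴺ°, or 0.5·10⁻ᴺ × 39176.1 m on the ground.
Setting 19588.1 × 10⁻ᴺ ≤ 0.0030 gives 10ᴺ ≥ 6.529e+06, i.e. N ≥ 6.81.
At 6 places the error can reach 0.0196 m, but 7 places keeps it to 0.00196 m.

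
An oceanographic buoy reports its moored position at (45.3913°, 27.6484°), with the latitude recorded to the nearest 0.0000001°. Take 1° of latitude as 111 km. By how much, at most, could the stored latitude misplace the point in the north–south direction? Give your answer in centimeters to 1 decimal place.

0.6 centimeters

Rounding to 7 decimal places leaves the latitude within ±5e-08° of the true value.
North–south distance: 5e-08° × 111000 m/° = 0.00555 m.
That is 0.00555 m = 0.555 cm.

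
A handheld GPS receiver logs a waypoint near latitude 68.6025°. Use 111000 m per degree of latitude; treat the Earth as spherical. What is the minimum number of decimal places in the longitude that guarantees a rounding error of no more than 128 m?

At 68.6025° one degree of longitude covers 111000 × cos 68.6025° ≈ 111000 × 0.3648 ≈ 40496.8 m.
N decimal places → at most half a unit in the last place, 0.5 × 10⁻ᴺ° = 40496.8/2 × 10⁻ᴺ m.
Need 0.5 × 40496.8 × 10⁻ᴺ ≤ 128 → 10⁻ᴺ ≤ 6.321e-03, so N ≥ 2.20.
N = 2 would give 202 m (too coarse); N = 3 gives 20.2 m ≤ 128 m.

3 decimal places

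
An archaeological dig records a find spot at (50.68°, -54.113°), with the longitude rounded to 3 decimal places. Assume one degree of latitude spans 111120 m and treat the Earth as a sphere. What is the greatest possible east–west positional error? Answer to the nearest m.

Rounding to 3 decimal places leaves the longitude within ±0.0005° of the true value.
Parallels shrink by cos φ, so at 50.68° a degree of longitude is 111120 × 0.6337 ≈ 70411.3 m.
Maximum E–W displacement: 0.0005 × 70411.3 = 35.2056 m.

35 m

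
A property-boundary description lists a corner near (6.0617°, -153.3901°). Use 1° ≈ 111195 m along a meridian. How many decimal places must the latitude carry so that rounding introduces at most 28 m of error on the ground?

4 decimal places

One degree of latitude covers 111195 m.
With N decimal places the half-ulp bound is 0.5·10⁻ᴺ°, or 0.5·10⁻ᴺ × 111195 m on the ground.
Need 0.5 × 111195 × 10⁻ᴺ ≤ 28 → 10⁻ᴺ ≤ 5.036e-04, so N ≥ 3.30.
So 4 decimal places suffice (5.56 m); 3 would allow up to 55.6 m.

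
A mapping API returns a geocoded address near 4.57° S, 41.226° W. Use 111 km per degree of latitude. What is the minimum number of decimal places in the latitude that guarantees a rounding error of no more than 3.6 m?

5

One degree of latitude covers 111000 m.
Rounding to N decimal places gives at most 0.5 × 10⁻ᴺ degrees of error, i.e. 0.5 × 10⁻ᴺ × 111000 m.
Setting 55500 × 10⁻ᴺ ≤ 3.6 gives 10ᴺ ≥ 1.542e+04, i.e. N ≥ 4.19.
So 5 decimal places suffice (0.555 m); 4 would allow up to 5.55 m.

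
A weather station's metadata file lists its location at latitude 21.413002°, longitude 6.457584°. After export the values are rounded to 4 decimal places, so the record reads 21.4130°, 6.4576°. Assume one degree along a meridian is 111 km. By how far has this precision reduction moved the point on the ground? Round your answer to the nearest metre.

2 metres

Δlat = 21.413002 − 21.4130 = +0.000002°; Δlon = 6.457584 − 6.4576 = -0.000016°.
North–south shift: 0.000002 × 111000 = 0.222 m.
East–west at this latitude: -0.000016° × 111000 × cos 21.413° ≈ -0.000016 × 103338 = -1.65341 m.
Distance: √(0.222² + 1.65341²) ≈ 1.66825 m.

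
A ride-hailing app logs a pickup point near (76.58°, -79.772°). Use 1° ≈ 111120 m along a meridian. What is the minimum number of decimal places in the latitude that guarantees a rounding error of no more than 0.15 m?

6 decimal places

One degree of latitude covers 111120 m.
With N decimal places the half-ulp bound is 0.5·10⁻ᴺ°, or 0.5·10⁻ᴺ × 111120 m on the ground.
Need 0.5 × 111120 × 10⁻ᴺ ≤ 0.15 → 10⁻ᴺ ≤ 2.700e-06, so N ≥ 5.57.
N = 5 would give 0.556 m (too coarse); N = 6 gives 0.0556 m ≤ 0.15 m.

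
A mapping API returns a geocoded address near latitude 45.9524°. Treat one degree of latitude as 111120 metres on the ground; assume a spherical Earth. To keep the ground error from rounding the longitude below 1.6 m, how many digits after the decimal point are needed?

5 decimal places

At 45.9524° one degree of longitude covers 111120 × cos 45.9524° ≈ 111120 × 0.6953 ≈ 77256.8 m.
Rounding to N decimal places gives at most 0.5 × 10⁻ᴺ degrees of error, i.e. 0.5 × 10⁻ᴺ × 77256.8 m.
Need 0.5 × 77256.8 × 10⁻ᴺ ≤ 1.6 → 10⁻ᴺ ≤ 4.142e-05, so N ≥ 4.38.
So 5 decimal places suffice (0.386 m); 4 would allow up to 3.86 m.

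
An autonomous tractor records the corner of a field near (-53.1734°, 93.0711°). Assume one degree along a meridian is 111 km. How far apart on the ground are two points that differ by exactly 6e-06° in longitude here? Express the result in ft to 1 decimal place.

1.3 ft

At 53.1734° a degree of longitude is 111000 × cos 53.1734° ≈ 66532.9 m, so 6e-06° corresponds to 0.399197 m.
In feet: 0.399197 m ÷ 0.3048 ≈ 1.3097 ft.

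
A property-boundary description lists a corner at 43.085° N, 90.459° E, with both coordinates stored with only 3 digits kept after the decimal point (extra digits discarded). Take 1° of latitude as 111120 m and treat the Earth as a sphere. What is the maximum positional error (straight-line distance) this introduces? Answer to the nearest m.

Truncating at 3 decimal places can drop up to a full unit in the last place, so each coordinate may be off by as much as 0.001°.
North–south component: 0.001° × 111120 = 111.12 m.
Longitude error → 0.001 × 111120 × cos 43.085° = 0.001 × 111120 × 0.7303 ≈ 81.1555 m.
Worst case both components are at the extreme and orthogonal: √(111.12² + 81.1555²) ≈ 137.6 m.

138 m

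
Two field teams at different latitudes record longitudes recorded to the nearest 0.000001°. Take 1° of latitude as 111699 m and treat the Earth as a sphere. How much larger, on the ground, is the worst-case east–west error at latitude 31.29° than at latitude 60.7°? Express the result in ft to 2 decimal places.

Rounding to 6 decimal places leaves the longitude within ±5e-07° of the true value.
Error at 31.29° = 5e-07° × 111699 × cos 31.29° ≈ 0.055849 × 0.8545 = 0.047726 m.
At 60.7°: 5e-07° × 111699 × cos 60.7° = 5e-07 × 111699 × 0.4894 ≈ 0.027332 m.
Difference: 0.047726 − 0.027332 = 0.020394 m.
In feet: 0.0203944 m ÷ 0.3048 ≈ 0.066911 ft.

0.07 ft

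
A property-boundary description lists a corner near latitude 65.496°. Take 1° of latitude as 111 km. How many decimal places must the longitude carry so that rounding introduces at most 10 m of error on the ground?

4 decimal places

At 65.496° one degree of longitude covers 111000 × cos 65.496° ≈ 111000 × 0.4148 ≈ 46038 m.
Rounding to N decimal places gives at most 0.5 × 10⁻ᴺ degrees of error, i.e. 0.5 × 10⁻ᴺ × 46038 m.
Setting 23019 × 10⁻ᴺ ≤ 10 gives 10ᴺ ≥ 2302, i.e. N ≥ 3.36.
So 4 decimal places suffice (2.3 m); 3 would allow up to 23 m.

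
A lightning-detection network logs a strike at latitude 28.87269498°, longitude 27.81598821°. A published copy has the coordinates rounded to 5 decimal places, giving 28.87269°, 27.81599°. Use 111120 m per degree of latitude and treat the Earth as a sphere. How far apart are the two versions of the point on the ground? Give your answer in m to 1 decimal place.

The latitude changed by +0.00000498° and the longitude by -0.00000179°.
N–S: 0.00000498° × 111120 m/° = 0.553378 m.
E–W at 28.8727°: -0.00000179° × 111120 × cos 28.8727° = -0.00000179 × 111120 × 0.8757 ≈ -0.17418 m.
Hypotenuse of the two orthogonal shifts: √(0.553378² + 0.17418²) = 0.580143 m.

0.6 m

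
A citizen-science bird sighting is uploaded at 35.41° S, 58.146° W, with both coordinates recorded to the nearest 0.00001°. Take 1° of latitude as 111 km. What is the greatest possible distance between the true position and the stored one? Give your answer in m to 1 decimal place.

0.7 m

Rounding to 5 decimal places leaves each coordinate within ±5e-06° of the true value.
N–S: 5e-06° × 111000 m/° = 0.555 m.
East–west component at 35.41°: 5e-06° × 111000 × cos 35.41° ≈ 5e-06 × 90468 ≈ 0.45234 m.
The two errors are perpendicular, so the maximum displacement is √(0.555² + 0.45234²) ≈ 0.715986 m.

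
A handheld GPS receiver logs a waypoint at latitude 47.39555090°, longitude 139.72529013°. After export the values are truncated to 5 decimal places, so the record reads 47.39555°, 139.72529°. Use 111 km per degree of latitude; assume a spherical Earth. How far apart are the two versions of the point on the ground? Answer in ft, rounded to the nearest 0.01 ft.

Δlat = 47.39555090 − 47.39555 = +0.00000090°; Δlon = 139.72529013 − 139.72529 = +0.00000013°.
N–S: 0.00000090° × 111000 m/° = 0.0999 m.
East–west at this latitude: 0.00000013° × 111000 × cos 47.3956° ≈ 0.00000013 × 75139.6 = 0.00976814 m.
Distance: √(0.0999² + 0.00976814²) ≈ 0.100376 m.
In feet: 0.100376 m ÷ 0.3048 ≈ 0.32932 ft.

0.33 ft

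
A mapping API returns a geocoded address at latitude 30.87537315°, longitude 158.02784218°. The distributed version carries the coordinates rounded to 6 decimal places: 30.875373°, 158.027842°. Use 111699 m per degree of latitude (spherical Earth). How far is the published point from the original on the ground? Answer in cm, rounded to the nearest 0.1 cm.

The latitude changed by +0.00000015° and the longitude by +0.00000018°.
North–south shift: 0.00000015 × 111699 = 0.0167549 m.
E–W at 30.8754°: 0.00000018° × 111699 × cos 30.8754° = 0.00000018 × 111699 × 0.8583 ≈ 0.0172565 m.
Combined displacement = (0.0167549² + 0.0172565²)^½ ≈ 0.0240523 m.
That is 0.0240523 m = 2.4052 cm.

2.4 cm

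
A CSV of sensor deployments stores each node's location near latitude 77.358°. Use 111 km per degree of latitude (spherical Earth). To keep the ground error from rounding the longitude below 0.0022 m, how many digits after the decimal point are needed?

At 77.358° one degree of longitude covers 111000 × cos 77.358° ≈ 111000 × 0.2189 ≈ 24293.3 m.
With N decimal places the half-ulp bound is 0.5·10⁻ᴺ°, or 0.5·10⁻ᴺ × 24293.3 m on the ground.
Need 0.5 × 24293.3 × 10⁻ᴺ ≤ 0.0022 → 10⁻ᴺ ≤ 1.811e-07, so N ≥ 6.74.
At 6 places the error can reach 0.0121 m, but 7 places keeps it to 0.00121 m.

7 decimal places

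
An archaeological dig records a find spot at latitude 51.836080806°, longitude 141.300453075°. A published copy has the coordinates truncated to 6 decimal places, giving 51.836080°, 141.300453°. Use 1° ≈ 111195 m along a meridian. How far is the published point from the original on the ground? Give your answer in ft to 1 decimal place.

0.3 ft

The latitude changed by +0.000000806° and the longitude by +0.000000075°.
N–S: 0.000000806° × 111195 m/° = 0.0896232 m.
East–west at this latitude: 0.000000075° × 111195 × cos 51.8361° ≈ 0.000000075 × 68708.9 = 0.00515317 m.
Combined displacement = (0.0896232² + 0.00515317²)^½ ≈ 0.0897712 m.
Converting: 0.0897712 m × 3.2808 ft/m ≈ 0.29452 ft.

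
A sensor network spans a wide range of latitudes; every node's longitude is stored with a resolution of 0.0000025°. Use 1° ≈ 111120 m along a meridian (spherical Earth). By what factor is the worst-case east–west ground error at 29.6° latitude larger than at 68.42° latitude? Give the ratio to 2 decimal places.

With a 0.0000025° grid the true value lies within half a step, ±0.0000025°/2 = ±1.25e-06°, of the stored one.
At 29.6°: 1.25e-06° × 111120 × cos 29.6° = 1.25e-06 × 111120 × 0.8695 ≈ 0.12077 m.
At 68.42°: 1.25e-06° × 111120 × cos 68.42° = 1.25e-06 × 111120 × 0.3678 ≈ 0.051087 m.
Ratio: 0.12077 / 0.051087 = cos 29.6° / cos 68.42° ≈ 2.3640.

2.36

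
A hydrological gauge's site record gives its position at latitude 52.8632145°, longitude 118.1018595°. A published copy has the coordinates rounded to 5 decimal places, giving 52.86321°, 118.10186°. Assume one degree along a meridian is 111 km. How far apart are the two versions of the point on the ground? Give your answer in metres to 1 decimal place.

0.5 metres

The latitude changed by +0.0000045° and the longitude by -0.0000005°.
N–S: 0.0000045° × 111000 m/° = 0.4995 m.
E–W at 52.8632°: -0.0000005° × 111000 × cos 52.8632° = -0.0000005 × 111000 × 0.6037 ≈ -0.0335065 m.
Combined displacement = (0.4995² + 0.0335065²)^½ ≈ 0.500623 m.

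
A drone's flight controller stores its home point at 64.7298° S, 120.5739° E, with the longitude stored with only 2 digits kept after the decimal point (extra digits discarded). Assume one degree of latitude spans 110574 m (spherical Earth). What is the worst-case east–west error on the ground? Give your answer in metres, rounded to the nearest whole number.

Truncating at 2 decimal places can drop up to a full unit in the last place, so the longitude may be off by as much as 0.01°.
At latitude 64.7298° a degree of longitude spans 110574 m × cos 64.7298° = 110574 × 0.4269 ≈ 47202.7 m.
Maximum E–W displacement: 0.01 × 47202.7 = 472.027 m.

472 metres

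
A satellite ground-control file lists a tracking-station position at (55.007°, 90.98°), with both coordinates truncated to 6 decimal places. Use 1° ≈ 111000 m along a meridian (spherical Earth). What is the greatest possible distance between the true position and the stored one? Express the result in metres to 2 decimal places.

Truncating at 6 decimal places can drop up to a full unit in the last place, so each coordinate may be off by as much as 1e-06°.
N–S: 1e-06° × 111000 m/° = 0.111 m.
East–west component at 55.007°: 1e-06° × 111000 × cos 55.007° ≈ 1e-06 × 63655.9 ≈ 0.0636559 m.
The two errors are perpendicular, so the maximum displacement is √(0.111² + 0.0636559²) ≈ 0.127957 m.

0.13 metres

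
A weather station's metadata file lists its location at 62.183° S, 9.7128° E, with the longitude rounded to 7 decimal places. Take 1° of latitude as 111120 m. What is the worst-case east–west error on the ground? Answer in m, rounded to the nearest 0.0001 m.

0.0026 m

Rounding to 7 decimal places leaves the longitude within ±5e-08° of the true value.
Parallels shrink by cos φ, so at 62.183° a degree of longitude is 111120 × 0.4666 ≈ 51854 m.
Maximum E–W displacement: 5e-08 × 51854 = 0.0025927 m.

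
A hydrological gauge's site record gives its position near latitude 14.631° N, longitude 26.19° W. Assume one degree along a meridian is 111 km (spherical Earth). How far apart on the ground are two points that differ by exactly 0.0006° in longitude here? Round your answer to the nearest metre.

At 14.631° a degree of longitude is 111000 × cos 14.631° ≈ 107401 m, so 0.0006° corresponds to 64.4403 m.

64 metres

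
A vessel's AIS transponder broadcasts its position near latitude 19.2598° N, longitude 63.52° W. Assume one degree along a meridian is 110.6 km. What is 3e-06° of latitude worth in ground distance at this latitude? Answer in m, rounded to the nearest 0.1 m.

0.3 m

3e-06° × 110600 m/° = 0.3318 m.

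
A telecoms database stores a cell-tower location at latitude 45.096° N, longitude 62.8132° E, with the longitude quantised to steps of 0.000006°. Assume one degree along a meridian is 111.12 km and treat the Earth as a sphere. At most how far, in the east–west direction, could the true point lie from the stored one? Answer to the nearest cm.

24 cm

With a 0.000006° grid the true value lies within half a step, ±0.000006°/2 = ±3e-06°, of the stored one.
One degree of longitude at 45.096° is 111120 × cos 45.096° ≈ 111120 × 0.7059 = 78441.9 m.
Maximum E–W displacement: 3e-06 × 78441.9 = 0.235326 m.
That is 0.235326 m = 23.533 cm.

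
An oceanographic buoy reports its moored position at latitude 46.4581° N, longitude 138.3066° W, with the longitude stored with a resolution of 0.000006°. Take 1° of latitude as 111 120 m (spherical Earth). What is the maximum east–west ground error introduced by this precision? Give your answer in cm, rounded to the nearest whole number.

With a 0.000006° grid the true value lies within half a step, ±0.000006°/2 = ±3e-06°, of the stored one.
Parallels shrink by cos φ, so at 46.4581° a degree of longitude is 111120 × 0.6889 ≈ 76548.9 m.
Maximum E–W displacement: 3e-06 × 76548.9 = 0.229647 m.
That is 0.229647 m = 22.965 cm.

23 cm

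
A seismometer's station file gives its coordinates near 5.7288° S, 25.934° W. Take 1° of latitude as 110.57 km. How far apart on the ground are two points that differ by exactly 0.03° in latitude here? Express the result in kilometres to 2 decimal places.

0.03° × 110570 m/° = 3317.1 m.
That is 3317.1 m = 3.3171 km.

3.32 kilometres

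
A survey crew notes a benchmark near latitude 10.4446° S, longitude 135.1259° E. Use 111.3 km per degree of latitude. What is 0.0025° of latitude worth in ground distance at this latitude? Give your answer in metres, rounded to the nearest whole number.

Along a meridian 0.0025° is 0.0025 × 111300 = 278.25 m.

278 metres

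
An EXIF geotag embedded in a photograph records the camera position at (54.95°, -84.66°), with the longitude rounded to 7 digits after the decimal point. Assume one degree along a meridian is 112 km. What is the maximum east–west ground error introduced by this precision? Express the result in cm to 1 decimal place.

Rounding to 7 decimal places leaves the longitude within ±5e-08° of the true value.
One degree of longitude at 54.95° is 112000 × cos 54.95° ≈ 112000 × 0.5743 = 64320.6 m.
East–west error: 5e-08° × 64320.6 m/° ≈ 0.00321603 m.
That is 0.00321603 m = 0.3216 cm.

0.3 cm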